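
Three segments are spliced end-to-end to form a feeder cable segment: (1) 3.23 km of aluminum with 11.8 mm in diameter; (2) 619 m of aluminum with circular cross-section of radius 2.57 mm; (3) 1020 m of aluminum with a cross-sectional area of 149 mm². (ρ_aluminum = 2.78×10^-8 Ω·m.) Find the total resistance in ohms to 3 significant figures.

Seg 1: A = π(d/2)² = π(5.9000e-03 m)² = 1.094e-04 m²
R_1 = (2.78×10^-8)(3230)/(1.094e-04) = 0.8211 Ω
Seg 2: A = πr² = π(2.5700e-03 m)² = 2.075e-05 m²
R_2 = (2.78×10^-8)(619)/(2.075e-05) = 0.8293 Ω
Seg 3: A = 149 mm² = 1.490e-04 m²
R_3 = (2.78×10^-8)(1020)/(1.490e-04) = 0.1903 Ω
R_total = R_1 + R_2 + R_3 = 1.84 Ω

1.84 Ω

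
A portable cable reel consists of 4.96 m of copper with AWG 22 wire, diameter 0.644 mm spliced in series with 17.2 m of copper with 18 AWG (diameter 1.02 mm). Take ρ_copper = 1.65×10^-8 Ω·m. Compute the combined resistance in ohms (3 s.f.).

0.599 Ω

Segment 1: A = π(0.644/2 mm)² = π(3.2200e-04 m)² = 3.257e-07 m²
R₁ = ρL/A = (1.65×10^-8)(4.96)/(3.257e-07) = 0.2512 Ω
Segment 2: A = π(1.02/2 mm)² = π(5.1000e-04 m)² = 8.171e-07 m²
R₂ = (1.65×10^-8)(17.2)/(8.171e-07) = 0.3473 Ω
R = R₁ + R₂ = 0.599 Ω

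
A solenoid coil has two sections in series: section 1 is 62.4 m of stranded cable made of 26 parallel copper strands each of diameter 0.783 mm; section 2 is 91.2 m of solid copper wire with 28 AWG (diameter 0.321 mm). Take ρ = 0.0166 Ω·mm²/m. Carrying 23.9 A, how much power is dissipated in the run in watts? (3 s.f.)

ρ = 0.0166 Ω·mm²/m = 1.66×10^-8 Ω·m
Section 1: A_strand = π(3.9150e-04)² = 4.815e-07 m²; R₁ = ρL/(N·A_s) = (1.66×10^-8)(62.4)/(26×4.815e-07) = 0.08274 Ω
Section 2: A = π(0.321/2 mm)² = π(1.6050e-04 m)² = 8.093e-08 m²
R₂ = (1.66×10^-8)(91.2)/(8.093e-08) = 18.71 Ω
R = R₁ + R₂ = 18.79 Ω
P = I²R = (23.9)² × 18.79 = 10700 W

10700 W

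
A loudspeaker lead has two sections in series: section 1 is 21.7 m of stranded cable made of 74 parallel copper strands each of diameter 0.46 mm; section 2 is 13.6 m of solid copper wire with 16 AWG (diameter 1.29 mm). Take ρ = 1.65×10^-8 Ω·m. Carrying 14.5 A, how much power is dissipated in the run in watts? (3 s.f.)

42.2 W

Section 1: A_strand = π(2.3000e-04)² = 1.662e-07 m²; R₁ = ρL/(N·A_s) = (1.65×10^-8)(21.7)/(74×1.662e-07) = 0.02911 Ω
Section 2: A = π(1.29/2 mm)² = π(6.4500e-04 m)² = 1.307e-06 m²
R₂ = (1.65×10^-8)(13.6)/(1.307e-06) = 0.1717 Ω
R = R₁ + R₂ = 0.2008 Ω
P = I²R = (14.5)² × 0.2008 = 42.2 W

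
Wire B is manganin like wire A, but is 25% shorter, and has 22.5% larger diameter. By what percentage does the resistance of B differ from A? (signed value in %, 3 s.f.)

R ∝ L/d², so R_B/R_A = (1 − 25/100) × (1 + 22.5/100)⁻²
= 0.75 × 0.6664 = 0.4998
(R_B − R_A)/R_A = 0.4998 − 1 = -50.0%

-50.0%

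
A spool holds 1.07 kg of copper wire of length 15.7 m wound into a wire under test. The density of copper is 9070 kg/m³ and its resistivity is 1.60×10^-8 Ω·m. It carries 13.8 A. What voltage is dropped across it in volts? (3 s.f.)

0.461 V

A = m/(density·L) = 1.07/(9070×15.7) = 7.5141e-06 m²
R = ρL/A = (1.60×10^-8)(15.7)/(7.5141e-06) = 0.03343 Ω
V = IR = 13.8 × 0.03343 = 0.461 V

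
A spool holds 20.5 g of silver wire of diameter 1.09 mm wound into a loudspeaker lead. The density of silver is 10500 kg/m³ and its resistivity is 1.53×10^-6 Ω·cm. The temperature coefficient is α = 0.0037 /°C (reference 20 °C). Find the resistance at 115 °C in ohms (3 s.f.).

ρ = 1.53×10^-6 Ω·cm = 1.53×10^-8 Ω·m
A = π(d/2)² = π(5.4500e-04 m)² = 9.3313e-07 m²
L = m/(density·A) = 0.0205/(10500×9.3313e-07) = 2.092 m
R = ρL/A = (1.53×10^-8)(2.092)/(9.3313e-07) = 0.03431 Ω
R(115 °C) = 0.03431 × (1 + 0.0037×95) = 0.0464 Ω

0.0464 Ω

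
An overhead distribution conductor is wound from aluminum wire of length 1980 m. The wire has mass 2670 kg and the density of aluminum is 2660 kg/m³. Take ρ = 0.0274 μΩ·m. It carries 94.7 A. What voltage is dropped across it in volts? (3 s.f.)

ρ = 0.0274 μΩ·m = 2.74×10^-8 Ω·m
A = m/(density·L) = 2670/(2660×1980) = 5.0695e-04 m²
R = ρL/A = (2.74×10^-8)(1980)/(5.0695e-04) = 0.107 Ω
V = IR = 94.7 × 0.107 = 10.1 V

10.1 V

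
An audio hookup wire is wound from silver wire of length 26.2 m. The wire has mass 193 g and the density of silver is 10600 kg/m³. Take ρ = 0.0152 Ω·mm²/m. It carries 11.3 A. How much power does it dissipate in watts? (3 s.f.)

73.2 W

ρ = 0.0152 Ω·mm²/m = 1.52×10^-8 Ω·m
A = m/(density·L) = 0.193/(10600×26.2) = 6.9494e-07 m²
R = ρL/A = (1.52×10^-8)(26.2)/(6.9494e-07) = 0.5731 Ω
P = I²R = (11.3)² × 0.5731 = 73.2 W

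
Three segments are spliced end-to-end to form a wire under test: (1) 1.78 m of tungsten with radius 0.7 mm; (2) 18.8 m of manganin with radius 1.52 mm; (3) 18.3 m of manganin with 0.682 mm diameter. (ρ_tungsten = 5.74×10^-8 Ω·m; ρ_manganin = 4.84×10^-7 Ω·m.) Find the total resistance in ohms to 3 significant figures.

25.6 Ω

Seg 1: A = πr² = π(7.0000e-04 m)² = 1.539e-06 m²
R_1 = (5.74×10^-8)(1.78)/(1.539e-06) = 0.06637 Ω
Seg 2: A = πr² = π(1.5200e-03 m)² = 7.258e-06 m²
R_2 = (4.84×10^-7)(18.8)/(7.258e-06) = 1.254 Ω
Seg 3: A = π(d/2)² = π(3.4100e-04 m)² = 3.653e-07 m²
R_3 = (4.84×10^-7)(18.3)/(3.653e-07) = 24.25 Ω
R_total = R_1 + R_2 + R_3 = 25.6 Ω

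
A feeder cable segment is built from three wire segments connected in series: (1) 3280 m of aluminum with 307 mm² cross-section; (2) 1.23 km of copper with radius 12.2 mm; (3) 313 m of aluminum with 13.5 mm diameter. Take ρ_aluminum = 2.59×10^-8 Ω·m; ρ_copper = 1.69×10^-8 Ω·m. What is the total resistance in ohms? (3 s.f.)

Seg 1: A = 307 mm² = 3.070e-04 m²
R_1 = (2.59×10^-8)(3280)/(3.070e-04) = 0.2767 Ω
Seg 2: A = πr² = π(1.2200e-02 m)² = 4.676e-04 m²
R_2 = (1.69×10^-8)(1230)/(4.676e-04) = 0.04446 Ω
Seg 3: A = π(d/2)² = π(6.7500e-03 m)² = 1.431e-04 m²
R_3 = (2.59×10^-8)(313)/(1.431e-04) = 0.05664 Ω
R_total = R_1 + R_2 + R_3 = 0.378 Ω

0.378 Ω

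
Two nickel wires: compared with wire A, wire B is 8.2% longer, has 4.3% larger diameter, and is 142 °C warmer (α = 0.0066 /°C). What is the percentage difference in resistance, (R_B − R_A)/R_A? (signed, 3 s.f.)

R ∝ ρL/d² with ρ ∝ (1+αΔT), so R_B/R_A = (1 + 8.2/100) × (1 + 4.3/100)⁻² × (1 + 0.0066×142)
= 1.082 × 0.9193 × 1.937 = 1.927
(R_B − R_A)/R_A = 1.927 − 1 = 92.7%

92.7%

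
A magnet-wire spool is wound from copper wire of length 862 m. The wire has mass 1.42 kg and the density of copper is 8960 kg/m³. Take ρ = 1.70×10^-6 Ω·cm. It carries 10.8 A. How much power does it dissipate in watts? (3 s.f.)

ρ = 1.70×10^-6 Ω·cm = 1.70×10^-8 Ω·m
A = m/(density·L) = 1.42/(8960×862) = 1.8385e-07 m²
R = ρL/A = (1.70×10^-8)(862)/(1.8385e-07) = 79.7 Ω
P = I²R = (10.8)² × 79.7 = 9300 W

9300 W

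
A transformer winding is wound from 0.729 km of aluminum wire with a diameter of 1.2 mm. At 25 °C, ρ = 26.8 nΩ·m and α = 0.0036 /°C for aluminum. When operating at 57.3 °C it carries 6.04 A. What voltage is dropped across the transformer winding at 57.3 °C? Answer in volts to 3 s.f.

116 V

ρ = 26.8 nΩ·m = 2.68×10^-8 Ω·m
A = π(d/2)² = π(6.0000e-04 m)² = 1.131e-06 m²
R₍25₎ = ρL/A = (2.68×10^-8)(729)/(1.131e-06) = 17.27 Ω
R₍57.3₎ = R₍25₎(1 + αΔT) = 17.27 × (1 + 0.0036×32.3) = 19.28 Ω
V = IR = 6.04 × 19.28 = 116 V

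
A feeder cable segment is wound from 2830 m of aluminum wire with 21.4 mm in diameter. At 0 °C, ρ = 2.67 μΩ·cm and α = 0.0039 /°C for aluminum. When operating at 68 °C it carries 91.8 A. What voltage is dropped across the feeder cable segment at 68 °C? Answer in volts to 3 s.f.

ρ = 2.67 μΩ·cm = 2.67×10^-8 Ω·m
A = π(d/2)² = π(1.0700e-02 m)² = 3.597e-04 m²
R₍0₎ = ρL/A = (2.67×10^-8)(2830)/(3.597e-04) = 0.2101 Ω
R₍68₎ = R₍0₎(1 + αΔT) = 0.2101 × (1 + 0.0039×68) = 0.2658 Ω
V = IR = 91.8 × 0.2658 = 24.4 V

24.4 V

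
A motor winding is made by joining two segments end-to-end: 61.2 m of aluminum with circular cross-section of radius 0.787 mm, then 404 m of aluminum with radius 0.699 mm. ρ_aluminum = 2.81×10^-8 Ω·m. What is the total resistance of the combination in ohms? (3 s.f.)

Segment 1: A = πr² = π(7.8700e-04 m)² = 1.946e-06 m²
R₁ = ρL/A = (2.81×10^-8)(61.2)/(1.946e-06) = 0.8838 Ω
Segment 2: A = πr² = π(6.9900e-04 m)² = 1.535e-06 m²
R₂ = (2.81×10^-8)(404)/(1.535e-06) = 7.396 Ω
R = R₁ + R₂ = 8.28 Ω

8.28 Ω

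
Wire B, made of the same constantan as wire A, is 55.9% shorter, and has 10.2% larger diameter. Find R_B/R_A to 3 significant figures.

0.363

R ∝ L/d², so R_B/R_A = (1 − 55.9/100) × (1 + 10.2/100)⁻²
= 0.441 × 0.8235 = 0.363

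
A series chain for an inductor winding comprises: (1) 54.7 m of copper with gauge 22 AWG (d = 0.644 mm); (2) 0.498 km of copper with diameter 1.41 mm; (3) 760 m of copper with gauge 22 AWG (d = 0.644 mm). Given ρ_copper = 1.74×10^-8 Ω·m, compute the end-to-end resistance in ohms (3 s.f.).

Seg 1: A = π(0.644/2 mm)² = π(3.2200e-04 m)² = 3.257e-07 m²
R_1 = (1.74×10^-8)(54.7)/(3.257e-07) = 2.922 Ω
Seg 2: A = π(d/2)² = π(7.0500e-04 m)² = 1.561e-06 m²
R_2 = (1.74×10^-8)(498)/(1.561e-06) = 5.549 Ω
Seg 3: A = π(0.644/2 mm)² = π(3.2200e-04 m)² = 3.257e-07 m²
R_3 = (1.74×10^-8)(760)/(3.257e-07) = 40.6 Ω
R_total = R_1 + R_2 + R_3 = 49.1 Ω

49.1 Ω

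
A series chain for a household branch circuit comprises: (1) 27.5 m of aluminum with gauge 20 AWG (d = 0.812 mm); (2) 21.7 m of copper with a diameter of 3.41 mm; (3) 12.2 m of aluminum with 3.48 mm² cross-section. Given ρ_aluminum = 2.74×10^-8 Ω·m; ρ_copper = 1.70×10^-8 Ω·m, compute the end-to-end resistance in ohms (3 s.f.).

1.59 Ω

Seg 1: A = π(0.812/2 mm)² = π(4.0600e-04 m)² = 5.178e-07 m²
R_1 = (2.74×10^-8)(27.5)/(5.178e-07) = 1.455 Ω
Seg 2: A = π(d/2)² = π(1.7050e-03 m)² = 9.133e-06 m²
R_2 = (1.70×10^-8)(21.7)/(9.133e-06) = 0.04039 Ω
Seg 3: A = 3.48 mm² = 3.480e-06 m²
R_3 = (2.74×10^-8)(12.2)/(3.480e-06) = 0.09606 Ω
R_total = R_1 + R_2 + R_3 = 1.59 Ω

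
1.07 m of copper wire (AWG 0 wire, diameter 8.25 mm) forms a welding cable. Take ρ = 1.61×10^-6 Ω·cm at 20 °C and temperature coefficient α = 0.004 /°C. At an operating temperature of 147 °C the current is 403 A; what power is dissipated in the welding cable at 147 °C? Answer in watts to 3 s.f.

ρ = 1.61×10^-6 Ω·cm = 1.61×10^-8 Ω·m
A = π(8.25/2 mm)² = π(4.1250e-03 m)² = 5.346e-05 m²
R₍20₎ = ρL/A = (1.61×10^-8)(1.07)/(5.346e-05) = 3.223×10^-4 Ω
R₍147₎ = R₍20₎(1 + αΔT) = 3.223×10^-4 × (1 + 0.004×127) = 4.860×10^-4 Ω
P = I²R = (403)² × 4.860×10^-4 = 78.9 W

78.9 W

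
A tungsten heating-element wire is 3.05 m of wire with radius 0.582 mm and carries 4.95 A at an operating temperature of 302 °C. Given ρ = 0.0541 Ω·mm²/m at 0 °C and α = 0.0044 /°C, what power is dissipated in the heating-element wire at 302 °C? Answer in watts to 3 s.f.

ρ = 0.0541 Ω·mm²/m = 5.41×10^-8 Ω·m
A = πr² = π(5.8200e-04 m)² = 1.064e-06 m²
R₍0₎ = ρL/A = (5.41×10^-8)(3.05)/(1.064e-06) = 0.1551 Ω
R₍302₎ = R₍0₎(1 + αΔT) = 0.1551 × (1 + 0.0044×302) = 0.3611 Ω
P = I²R = (4.95)² × 0.3611 = 8.85 W

8.85 W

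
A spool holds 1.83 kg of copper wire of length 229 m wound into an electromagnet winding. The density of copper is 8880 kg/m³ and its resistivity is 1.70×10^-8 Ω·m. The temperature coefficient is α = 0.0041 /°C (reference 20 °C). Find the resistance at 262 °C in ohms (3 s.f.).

8.62 Ω

A = m/(density·L) = 1.83/(8880×229) = 8.9992e-07 m²
R = ρL/A = (1.70×10^-8)(229)/(8.9992e-07) = 4.326 Ω
R(262 °C) = 4.326 × (1 + 0.0041×242) = 8.62 Ω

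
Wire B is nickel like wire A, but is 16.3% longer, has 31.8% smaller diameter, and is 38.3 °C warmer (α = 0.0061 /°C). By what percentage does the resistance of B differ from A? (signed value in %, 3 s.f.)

R ∝ ρL/d² with ρ ∝ (1+αΔT), so R_B/R_A = (1 + 16.3/100) × (1 − 31.8/100)⁻² × (1 + 0.0061×38.3)
= 1.163 × 2.15 × 1.234 = 3.085
(R_B − R_A)/R_A = 3.085 − 1 = 208%

208%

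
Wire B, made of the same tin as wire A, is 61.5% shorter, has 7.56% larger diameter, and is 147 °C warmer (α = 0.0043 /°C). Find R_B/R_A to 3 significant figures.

R ∝ ρL/d² with ρ ∝ (1+αΔT), so R_B/R_A = (1 − 61.5/100) × (1 + 7.56/100)⁻² × (1 + 0.0043×147)
= 0.385 × 0.8644 × 1.632 = 0.543

0.543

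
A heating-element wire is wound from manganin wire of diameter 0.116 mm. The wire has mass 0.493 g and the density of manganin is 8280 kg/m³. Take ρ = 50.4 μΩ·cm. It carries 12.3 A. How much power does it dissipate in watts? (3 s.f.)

ρ = 50.4 μΩ·cm = 5.04×10^-7 Ω·m
A = π(d/2)² = π(5.8000e-05 m)² = 1.0568e-08 m²
L = m/(density·A) = 4.930×10^-4/(8280×1.0568e-08) = 5.634 m
R = ρL/A = (5.04×10^-7)(5.634)/(1.0568e-08) = 268.7 Ω
P = I²R = (12.3)² × 268.7 = 40600 W

40600 W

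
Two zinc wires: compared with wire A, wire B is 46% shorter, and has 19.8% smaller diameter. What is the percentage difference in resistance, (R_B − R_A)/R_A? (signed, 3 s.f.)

-16.0%

R ∝ L/d², so R_B/R_A = (1 − 46/100) × (1 − 19.8/100)⁻²
= 0.54 × 1.555 = 0.8396
(R_B − R_A)/R_A = 0.8396 − 1 = -16.0%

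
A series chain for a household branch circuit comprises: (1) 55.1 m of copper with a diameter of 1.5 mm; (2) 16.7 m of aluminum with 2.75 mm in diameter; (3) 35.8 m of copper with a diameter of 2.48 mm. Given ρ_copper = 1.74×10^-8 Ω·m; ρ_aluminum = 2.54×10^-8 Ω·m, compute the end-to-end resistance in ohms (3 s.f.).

0.743 Ω

Seg 1: A = π(d/2)² = π(7.5000e-04 m)² = 1.767e-06 m²
R_1 = (1.74×10^-8)(55.1)/(1.767e-06) = 0.5425 Ω
Seg 2: A = π(d/2)² = π(1.3750e-03 m)² = 5.940e-06 m²
R_2 = (2.54×10^-8)(16.7)/(5.940e-06) = 0.07142 Ω
Seg 3: A = π(d/2)² = π(1.2400e-03 m)² = 4.831e-06 m²
R_3 = (1.74×10^-8)(35.8)/(4.831e-06) = 0.129 Ω
R_total = R_1 + R_2 + R_3 = 0.743 Ω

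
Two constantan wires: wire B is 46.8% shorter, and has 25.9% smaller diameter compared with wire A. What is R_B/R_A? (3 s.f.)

R ∝ L/d², so R_B/R_A = (1 − 46.8/100) × (1 − 25.9/100)⁻²
= 0.532 × 1.821 = 0.969

0.969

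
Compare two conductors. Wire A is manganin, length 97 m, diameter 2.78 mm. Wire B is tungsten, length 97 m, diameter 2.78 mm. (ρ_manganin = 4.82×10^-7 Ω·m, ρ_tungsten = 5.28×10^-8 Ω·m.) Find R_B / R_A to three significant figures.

0.110

R ∝ ρL/d², so R_B/R_A = (ρ_B/ρ_A)
= (5.28×10^-8/4.82×10^-7) = 0.110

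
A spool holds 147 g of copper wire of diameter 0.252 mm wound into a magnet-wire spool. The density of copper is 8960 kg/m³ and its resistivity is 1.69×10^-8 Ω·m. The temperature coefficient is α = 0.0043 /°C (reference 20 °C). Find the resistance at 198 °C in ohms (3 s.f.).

197 Ω

A = π(d/2)² = π(1.2600e-04 m)² = 4.9876e-08 m²
L = m/(density·A) = 0.147/(8960×4.9876e-08) = 328.9 m
R = ρL/A = (1.69×10^-8)(328.9)/(4.9876e-08) = 111.5 Ω
R(198 °C) = 111.5 × (1 + 0.0043×178) = 197 Ω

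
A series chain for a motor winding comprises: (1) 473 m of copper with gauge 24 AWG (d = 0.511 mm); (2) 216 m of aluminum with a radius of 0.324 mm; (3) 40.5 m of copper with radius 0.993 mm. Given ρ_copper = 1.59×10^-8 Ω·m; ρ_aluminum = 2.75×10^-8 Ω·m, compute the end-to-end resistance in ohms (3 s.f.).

Seg 1: A = π(0.511/2 mm)² = π(2.5550e-04 m)² = 2.051e-07 m²
R_1 = (1.59×10^-8)(473)/(2.051e-07) = 36.67 Ω
Seg 2: A = πr² = π(3.2400e-04 m)² = 3.298e-07 m²
R_2 = (2.75×10^-8)(216)/(3.298e-07) = 18.01 Ω
Seg 3: A = πr² = π(9.9300e-04 m)² = 3.098e-06 m²
R_3 = (1.59×10^-8)(40.5)/(3.098e-06) = 0.2079 Ω
R_total = R_1 + R_2 + R_3 = 54.9 Ω

54.9 Ω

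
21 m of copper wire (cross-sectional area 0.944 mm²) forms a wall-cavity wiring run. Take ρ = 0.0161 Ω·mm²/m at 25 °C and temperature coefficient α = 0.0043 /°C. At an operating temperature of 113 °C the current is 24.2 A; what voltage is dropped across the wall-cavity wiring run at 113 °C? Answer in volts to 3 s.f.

ρ = 0.0161 Ω·mm²/m = 1.61×10^-8 Ω·m
A = 0.944 mm² = 9.440e-07 m²
R₍25₎ = ρL/A = (1.61×10^-8)(21)/(9.440e-07) = 0.3582 Ω
R₍113₎ = R₍25₎(1 + αΔT) = 0.3582 × (1 + 0.0043×88) = 0.4937 Ω
V = IR = 24.2 × 0.4937 = 11.9 V

11.9 V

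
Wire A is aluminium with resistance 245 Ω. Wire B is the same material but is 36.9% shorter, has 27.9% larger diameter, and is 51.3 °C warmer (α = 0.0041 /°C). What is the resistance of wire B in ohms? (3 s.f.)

114 Ω

R ∝ ρL/d² with ρ ∝ (1+αΔT), so R_B/R_A = (1 − 36.9/100) × (1 + 27.9/100)⁻² × (1 + 0.0041×51.3)
= 0.631 × 0.6113 × 1.21 = 0.4669
R_B = 0.4669 × 245 = 114 Ω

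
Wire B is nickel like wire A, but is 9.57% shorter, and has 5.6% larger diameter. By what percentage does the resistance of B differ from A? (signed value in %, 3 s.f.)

R ∝ L/d², so R_B/R_A = (1 − 9.57/100) × (1 + 5.6/100)⁻²
= 0.9043 × 0.8968 = 0.8109
(R_B − R_A)/R_A = 0.8109 − 1 = -18.9%

-18.9%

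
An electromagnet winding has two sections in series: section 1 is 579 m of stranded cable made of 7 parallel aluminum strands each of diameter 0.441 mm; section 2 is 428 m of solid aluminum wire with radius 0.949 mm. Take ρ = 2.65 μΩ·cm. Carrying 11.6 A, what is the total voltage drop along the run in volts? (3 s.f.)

213 V

ρ = 2.65 μΩ·cm = 2.65×10^-8 Ω·m
Section 1: A_strand = π(2.2050e-04)² = 1.527e-07 m²; R₁ = ρL/(N·A_s) = (2.65×10^-8)(579)/(7×1.527e-07) = 14.35 Ω
Section 2: A = πr² = π(9.4900e-04 m)² = 2.829e-06 m²
R₂ = (2.65×10^-8)(428)/(2.829e-06) = 4.009 Ω
R = R₁ + R₂ = 18.36 Ω
V = IR = 11.6 × 18.36 = 213 V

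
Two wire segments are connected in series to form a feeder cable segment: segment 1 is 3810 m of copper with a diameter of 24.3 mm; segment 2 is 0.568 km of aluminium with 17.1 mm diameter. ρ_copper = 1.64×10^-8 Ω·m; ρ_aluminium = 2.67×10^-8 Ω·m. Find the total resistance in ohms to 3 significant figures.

0.201 Ω

Segment 1: A = π(d/2)² = π(1.2150e-02 m)² = 4.638e-04 m²
R₁ = ρL/A = (1.64×10^-8)(3810)/(4.638e-04) = 0.1347 Ω
Segment 2: A = π(d/2)² = π(8.5500e-03 m)² = 2.297e-04 m²
R₂ = (2.67×10^-8)(568)/(2.297e-04) = 0.06604 Ω
R = R₁ + R₂ = 0.201 Ω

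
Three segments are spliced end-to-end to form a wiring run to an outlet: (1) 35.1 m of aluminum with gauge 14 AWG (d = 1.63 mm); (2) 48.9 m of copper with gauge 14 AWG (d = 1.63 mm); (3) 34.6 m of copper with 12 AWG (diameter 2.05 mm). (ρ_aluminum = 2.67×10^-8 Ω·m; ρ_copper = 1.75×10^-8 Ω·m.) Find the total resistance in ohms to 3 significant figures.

1.04 Ω

Seg 1: A = π(1.63/2 mm)² = π(8.1500e-04 m)² = 2.087e-06 m²
R_1 = (2.67×10^-8)(35.1)/(2.087e-06) = 0.4491 Ω
Seg 2: A = π(1.63/2 mm)² = π(8.1500e-04 m)² = 2.087e-06 m²
R_2 = (1.75×10^-8)(48.9)/(2.087e-06) = 0.4101 Ω
Seg 3: A = π(2.05/2 mm)² = π(1.0250e-03 m)² = 3.301e-06 m²
R_3 = (1.75×10^-8)(34.6)/(3.301e-06) = 0.1834 Ω
R_total = R_1 + R_2 + R_3 = 1.04 Ω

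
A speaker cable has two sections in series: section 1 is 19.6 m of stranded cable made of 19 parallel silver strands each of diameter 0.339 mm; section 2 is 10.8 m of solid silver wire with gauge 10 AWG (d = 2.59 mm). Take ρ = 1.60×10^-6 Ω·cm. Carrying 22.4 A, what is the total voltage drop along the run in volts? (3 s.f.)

ρ = 1.60×10^-6 Ω·cm = 1.60×10^-8 Ω·m
Section 1: A_strand = π(1.6950e-04)² = 9.026e-08 m²; R₁ = ρL/(N·A_s) = (1.60×10^-8)(19.6)/(19×9.026e-08) = 0.1829 Ω
Section 2: A = π(2.59/2 mm)² = π(1.2950e-03 m)² = 5.269e-06 m²
R₂ = (1.60×10^-8)(10.8)/(5.269e-06) = 0.0328 Ω
R = R₁ + R₂ = 0.2157 Ω
V = IR = 22.4 × 0.2157 = 4.83 V

4.83 V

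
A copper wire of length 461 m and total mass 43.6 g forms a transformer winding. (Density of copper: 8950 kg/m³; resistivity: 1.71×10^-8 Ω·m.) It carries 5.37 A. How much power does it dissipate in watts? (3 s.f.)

A = m/(density·L) = 0.0436/(8950×461) = 1.0567e-08 m²
R = ρL/A = (1.71×10^-8)(461)/(1.0567e-08) = 746 Ω
P = I²R = (5.37)² × 746 = 21500 W

21500 W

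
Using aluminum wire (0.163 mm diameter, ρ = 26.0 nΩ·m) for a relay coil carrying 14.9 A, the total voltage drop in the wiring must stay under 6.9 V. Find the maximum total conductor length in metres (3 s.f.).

ρ = 26.0 nΩ·m = 2.60×10^-8 Ω·m
A = π(d/2)² = π(8.1500e-05 m)² = 2.087e-08 m²
L_max = V_max·A/(1·ρI) = (6.9)(2.087e-08)/(2.60×10^-8×14.9) = 0.372 m

0.372 m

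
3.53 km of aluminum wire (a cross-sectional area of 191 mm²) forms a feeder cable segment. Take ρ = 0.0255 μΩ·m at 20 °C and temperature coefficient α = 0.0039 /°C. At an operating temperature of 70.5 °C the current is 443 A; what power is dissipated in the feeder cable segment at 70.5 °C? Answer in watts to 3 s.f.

1.11×10^5 W

ρ = 0.0255 μΩ·m = 2.55×10^-8 Ω·m
A = 191 mm² = 1.910e-04 m²
R₍20₎ = ρL/A = (2.55×10^-8)(3530)/(1.910e-04) = 0.4713 Ω
R₍70.5₎ = R₍20₎(1 + αΔT) = 0.4713 × (1 + 0.0039×50.5) = 0.5641 Ω
P = I²R = (443)² × 0.5641 = 1.11×10^5 W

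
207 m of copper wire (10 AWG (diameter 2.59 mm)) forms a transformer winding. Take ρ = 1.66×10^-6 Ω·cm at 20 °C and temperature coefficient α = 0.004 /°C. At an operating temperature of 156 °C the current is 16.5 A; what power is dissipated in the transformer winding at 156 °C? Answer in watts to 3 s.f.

274 W

ρ = 1.66×10^-6 Ω·cm = 1.66×10^-8 Ω·m
A = π(2.59/2 mm)² = π(1.2950e-03 m)² = 5.269e-06 m²
R₍20₎ = ρL/A = (1.66×10^-8)(207)/(5.269e-06) = 0.6522 Ω
R₍156₎ = R₍20₎(1 + αΔT) = 0.6522 × (1 + 0.004×136) = 1.007 Ω
P = I²R = (16.5)² × 1.007 = 274 W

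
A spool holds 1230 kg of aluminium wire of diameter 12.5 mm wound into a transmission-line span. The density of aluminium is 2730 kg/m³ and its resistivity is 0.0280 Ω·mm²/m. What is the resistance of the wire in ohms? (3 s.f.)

ρ = 0.0280 Ω·mm²/m = 2.80×10^-8 Ω·m
A = π(d/2)² = π(6.2500e-03 m)² = 1.2272e-04 m²
L = m/(density·A) = 1230/(2730×1.2272e-04) = 3671 m
R = ρL/A = (2.80×10^-8)(3671)/(1.2272e-04) = 0.838 Ω

0.838 Ω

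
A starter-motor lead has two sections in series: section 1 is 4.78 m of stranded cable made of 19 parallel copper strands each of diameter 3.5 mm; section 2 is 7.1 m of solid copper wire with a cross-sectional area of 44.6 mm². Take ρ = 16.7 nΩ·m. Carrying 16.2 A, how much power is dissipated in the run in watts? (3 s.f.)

ρ = 16.7 nΩ·m = 1.67×10^-8 Ω·m
Section 1: A_strand = π(1.7500e-03)² = 9.621e-06 m²; R₁ = ρL/(N·A_s) = (1.67×10^-8)(4.78)/(19×9.621e-06) = 4.367×10^-4 Ω
Section 2: A = 44.6 mm² = 4.460e-05 m²
R₂ = (1.67×10^-8)(7.1)/(4.460e-05) = 0.002659 Ω
R = R₁ + R₂ = 0.003095 Ω
P = I²R = (16.2)² × 0.003095 = 0.812 W

0.812 W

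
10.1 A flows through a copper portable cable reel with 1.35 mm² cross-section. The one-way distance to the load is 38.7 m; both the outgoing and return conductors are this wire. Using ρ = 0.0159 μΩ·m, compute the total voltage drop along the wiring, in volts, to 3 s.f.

9.21 V

ρ = 0.0159 μΩ·m = 1.59×10^-8 Ω·m
A = 1.35 mm² = 1.350e-06 m²
Total conductor length (both ways) L = 2 × 38.7 = 77.4 m
R = ρL/A = (1.59×10^-8)(77.4)/(1.350e-06) = 0.9116 Ω
V = IR = 10.1 × 0.9116 = 9.21 V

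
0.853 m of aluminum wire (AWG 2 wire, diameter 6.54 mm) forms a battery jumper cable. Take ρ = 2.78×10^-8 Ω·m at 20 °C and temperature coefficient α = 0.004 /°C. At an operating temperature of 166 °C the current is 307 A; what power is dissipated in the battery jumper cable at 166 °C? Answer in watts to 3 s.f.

A = π(6.54/2 mm)² = π(3.2700e-03 m)² = 3.359e-05 m²
R₍20₎ = ρL/A = (2.78×10^-8)(0.853)/(3.359e-05) = 7.059×10^-4 Ω
R₍166₎ = R₍20₎(1 + αΔT) = 7.059×10^-4 × (1 + 0.004×146) = 0.001118 Ω
P = I²R = (307)² × 0.001118 = 105 W

105 W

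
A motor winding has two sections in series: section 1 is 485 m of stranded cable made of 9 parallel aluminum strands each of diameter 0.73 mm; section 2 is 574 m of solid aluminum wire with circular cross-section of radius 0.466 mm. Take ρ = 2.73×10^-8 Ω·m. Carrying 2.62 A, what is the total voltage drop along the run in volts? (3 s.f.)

69.4 V

Section 1: A_strand = π(3.6500e-04)² = 4.185e-07 m²; R₁ = ρL/(N·A_s) = (2.73×10^-8)(485)/(9×4.185e-07) = 3.515 Ω
Section 2: A = πr² = π(4.6600e-04 m)² = 6.822e-07 m²
R₂ = (2.73×10^-8)(574)/(6.822e-07) = 22.97 Ω
R = R₁ + R₂ = 26.48 Ω
V = IR = 2.62 × 26.48 = 69.4 V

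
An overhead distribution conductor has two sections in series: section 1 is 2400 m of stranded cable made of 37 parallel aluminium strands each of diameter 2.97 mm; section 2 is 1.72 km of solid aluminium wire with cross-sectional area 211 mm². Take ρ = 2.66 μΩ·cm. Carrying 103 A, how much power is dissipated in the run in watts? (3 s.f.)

ρ = 2.66 μΩ·cm = 2.66×10^-8 Ω·m
Section 1: A_strand = π(1.4850e-03)² = 6.928e-06 m²; R₁ = ρL/(N·A_s) = (2.66×10^-8)(2400)/(37×6.928e-06) = 0.2491 Ω
Section 2: A = 211 mm² = 2.110e-04 m²
R₂ = (2.66×10^-8)(1720)/(2.110e-04) = 0.2168 Ω
R = R₁ + R₂ = 0.4659 Ω
P = I²R = (103)² × 0.4659 = 4940 W

4940 W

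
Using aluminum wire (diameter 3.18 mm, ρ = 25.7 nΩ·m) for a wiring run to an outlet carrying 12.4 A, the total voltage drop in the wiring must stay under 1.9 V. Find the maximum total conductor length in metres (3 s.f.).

ρ = 25.7 nΩ·m = 2.57×10^-8 Ω·m
A = π(d/2)² = π(1.5900e-03 m)² = 7.942e-06 m²
L_max = V_max·A/(1·ρI) = (1.9)(7.942e-06)/(2.57×10^-8×12.4) = 47.4 m

47.4 m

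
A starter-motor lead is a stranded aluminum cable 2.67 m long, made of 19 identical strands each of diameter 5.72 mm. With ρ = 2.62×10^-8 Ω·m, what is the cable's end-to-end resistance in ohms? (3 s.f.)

A_strand = π(2.8600e-03 m)² = 2.570e-05 m²
R_strand = ρL/A = (2.62×10^-8)(2.67)/(2.570e-05) = 0.002722 Ω
R_total = R_strand/N = 0.002722/19 = 1.43×10^-4 Ω

1.43×10^-4 Ω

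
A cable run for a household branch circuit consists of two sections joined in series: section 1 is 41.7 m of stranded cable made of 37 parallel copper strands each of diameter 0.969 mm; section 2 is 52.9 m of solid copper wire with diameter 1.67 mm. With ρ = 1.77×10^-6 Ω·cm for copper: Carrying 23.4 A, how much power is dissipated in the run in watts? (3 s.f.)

249 W

ρ = 1.77×10^-6 Ω·cm = 1.77×10^-8 Ω·m
Section 1: A_strand = π(4.8450e-04)² = 7.375e-07 m²; R₁ = ρL/(N·A_s) = (1.77×10^-8)(41.7)/(37×7.375e-07) = 0.02705 Ω
Section 2: A = π(d/2)² = π(8.3500e-04 m)² = 2.190e-06 m²
R₂ = (1.77×10^-8)(52.9)/(2.190e-06) = 0.4275 Ω
R = R₁ + R₂ = 0.4545 Ω
P = I²R = (23.4)² × 0.4545 = 249 W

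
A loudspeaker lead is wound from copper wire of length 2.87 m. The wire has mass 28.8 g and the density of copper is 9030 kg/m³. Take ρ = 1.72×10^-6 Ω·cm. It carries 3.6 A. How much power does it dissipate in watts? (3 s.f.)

0.576 W

ρ = 1.72×10^-6 Ω·cm = 1.72×10^-8 Ω·m
A = m/(density·L) = 0.0288/(9030×2.87) = 1.1113e-06 m²
R = ρL/A = (1.72×10^-8)(2.87)/(1.1113e-06) = 0.04442 Ω
P = I²R = (3.6)² × 0.04442 = 0.576 W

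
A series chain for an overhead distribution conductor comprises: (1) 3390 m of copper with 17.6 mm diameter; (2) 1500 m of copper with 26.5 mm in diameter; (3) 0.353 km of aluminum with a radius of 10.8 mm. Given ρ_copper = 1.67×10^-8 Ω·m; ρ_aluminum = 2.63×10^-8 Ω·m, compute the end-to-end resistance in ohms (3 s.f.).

0.303 Ω

Seg 1: A = π(d/2)² = π(8.8000e-03 m)² = 2.433e-04 m²
R_1 = (1.67×10^-8)(3390)/(2.433e-04) = 0.2327 Ω
Seg 2: A = π(d/2)² = π(1.3250e-02 m)² = 5.515e-04 m²
R_2 = (1.67×10^-8)(1500)/(5.515e-04) = 0.04542 Ω
Seg 3: A = πr² = π(1.0800e-02 m)² = 3.664e-04 m²
R_3 = (2.63×10^-8)(353)/(3.664e-04) = 0.02534 Ω
R_total = R_1 + R_2 + R_3 = 0.303 Ω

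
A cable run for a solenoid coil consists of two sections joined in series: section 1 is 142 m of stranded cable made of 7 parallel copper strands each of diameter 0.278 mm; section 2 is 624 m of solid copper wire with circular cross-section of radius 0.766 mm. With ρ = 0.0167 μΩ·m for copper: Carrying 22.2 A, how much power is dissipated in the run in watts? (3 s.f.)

ρ = 0.0167 μΩ·m = 1.67×10^-8 Ω·m
Section 1: A_strand = π(1.3900e-04)² = 6.070e-08 m²; R₁ = ρL/(N·A_s) = (1.67×10^-8)(142)/(7×6.070e-08) = 5.581 Ω
Section 2: A = πr² = π(7.6600e-04 m)² = 1.843e-06 m²
R₂ = (1.67×10^-8)(624)/(1.843e-06) = 5.653 Ω
R = R₁ + R₂ = 11.23 Ω
P = I²R = (22.2)² × 11.23 = 5540 W

5540 W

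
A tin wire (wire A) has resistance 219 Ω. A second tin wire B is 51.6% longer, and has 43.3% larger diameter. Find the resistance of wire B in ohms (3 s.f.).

R ∝ L/d², so R_B/R_A = (1 + 51.6/100) × (1 + 43.3/100)⁻²
= 1.516 × 0.487 = 0.7383
R_B = 0.7383 × 219 = 162 Ω

162 Ω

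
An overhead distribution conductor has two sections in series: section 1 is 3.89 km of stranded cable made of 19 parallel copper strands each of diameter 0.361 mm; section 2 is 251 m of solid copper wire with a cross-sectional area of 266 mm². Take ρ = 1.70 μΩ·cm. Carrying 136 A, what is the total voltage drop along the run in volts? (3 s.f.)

ρ = 1.70 μΩ·cm = 1.70×10^-8 Ω·m
Section 1: A_strand = π(1.8050e-04)² = 1.024e-07 m²; R₁ = ρL/(N·A_s) = (1.70×10^-8)(3890)/(19×1.024e-07) = 34 Ω
Section 2: A = 266 mm² = 2.660e-04 m²
R₂ = (1.70×10^-8)(251)/(2.660e-04) = 0.01604 Ω
R = R₁ + R₂ = 34.02 Ω
V = IR = 136 × 34.02 = 4630 V

4630 V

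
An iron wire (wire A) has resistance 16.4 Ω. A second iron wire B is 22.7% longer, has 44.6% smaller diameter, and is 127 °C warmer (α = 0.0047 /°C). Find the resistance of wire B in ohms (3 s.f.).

R ∝ ρL/d² with ρ ∝ (1+αΔT), so R_B/R_A = (1 + 22.7/100) × (1 − 44.6/100)⁻² × (1 + 0.0047×127)
= 1.227 × 3.258 × 1.597 = 6.384
R_B = 6.384 × 16.4 = 105 Ω

105 Ω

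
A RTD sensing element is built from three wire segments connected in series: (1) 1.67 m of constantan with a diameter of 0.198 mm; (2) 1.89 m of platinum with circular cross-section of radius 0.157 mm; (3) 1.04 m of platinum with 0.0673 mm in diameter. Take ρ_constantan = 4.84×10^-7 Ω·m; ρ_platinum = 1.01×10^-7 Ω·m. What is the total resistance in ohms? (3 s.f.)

Seg 1: A = π(d/2)² = π(9.9000e-05 m)² = 3.079e-08 m²
R_1 = (4.84×10^-7)(1.67)/(3.079e-08) = 26.25 Ω
Seg 2: A = πr² = π(1.5700e-04 m)² = 7.744e-08 m²
R_2 = (1.01×10^-7)(1.89)/(7.744e-08) = 2.465 Ω
Seg 3: A = π(d/2)² = π(3.3650e-05 m)² = 3.557e-09 m²
R_3 = (1.01×10^-7)(1.04)/(3.557e-09) = 29.53 Ω
R_total = R_1 + R_2 + R_3 = 58.2 Ω

58.2 Ω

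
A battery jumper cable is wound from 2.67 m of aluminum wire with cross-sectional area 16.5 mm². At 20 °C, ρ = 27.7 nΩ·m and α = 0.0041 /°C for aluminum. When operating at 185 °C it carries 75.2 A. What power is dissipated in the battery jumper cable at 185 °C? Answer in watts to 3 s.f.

42.5 W

ρ = 27.7 nΩ·m = 2.77×10^-8 Ω·m
A = 16.5 mm² = 1.650e-05 m²
R₍20₎ = ρL/A = (2.77×10^-8)(2.67)/(1.650e-05) = 0.004482 Ω
R₍185₎ = R₍20₎(1 + αΔT) = 0.004482 × (1 + 0.0041×165) = 0.007515 Ω
P = I²R = (75.2)² × 0.007515 = 42.5 W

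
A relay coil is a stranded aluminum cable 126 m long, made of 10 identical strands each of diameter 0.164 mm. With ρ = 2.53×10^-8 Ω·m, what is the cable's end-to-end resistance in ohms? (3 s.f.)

A_strand = π(8.2000e-05 m)² = 2.112e-08 m²
R_strand = ρL/A = (2.53×10^-8)(126)/(2.112e-08) = 150.9 Ω
R_total = R_strand/N = 150.9/10 = 15.1 Ω

15.1 Ω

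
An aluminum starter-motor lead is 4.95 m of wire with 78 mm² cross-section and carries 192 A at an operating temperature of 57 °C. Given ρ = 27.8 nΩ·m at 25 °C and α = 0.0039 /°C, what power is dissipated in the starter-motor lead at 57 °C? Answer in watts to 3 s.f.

73.2 W

ρ = 27.8 nΩ·m = 2.78×10^-8 Ω·m
A = 78 mm² = 7.800e-05 m²
R₍25₎ = ρL/A = (2.78×10^-8)(4.95)/(7.800e-05) = 0.001764 Ω
R₍57₎ = R₍25₎(1 + αΔT) = 0.001764 × (1 + 0.0039×32) = 0.001984 Ω
P = I²R = (192)² × 0.001984 = 73.2 W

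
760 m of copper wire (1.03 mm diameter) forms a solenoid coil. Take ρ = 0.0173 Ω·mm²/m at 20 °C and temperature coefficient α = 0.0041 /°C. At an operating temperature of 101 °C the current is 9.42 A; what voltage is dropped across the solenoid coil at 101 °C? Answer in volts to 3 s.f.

198 V

ρ = 0.0173 Ω·mm²/m = 1.73×10^-8 Ω·m
A = π(d/2)² = π(5.1500e-04 m)² = 8.332e-07 m²
R₍20₎ = ρL/A = (1.73×10^-8)(760)/(8.332e-07) = 15.78 Ω
R₍101₎ = R₍20₎(1 + αΔT) = 15.78 × (1 + 0.0041×81) = 21.02 Ω
V = IR = 9.42 × 21.02 = 198 V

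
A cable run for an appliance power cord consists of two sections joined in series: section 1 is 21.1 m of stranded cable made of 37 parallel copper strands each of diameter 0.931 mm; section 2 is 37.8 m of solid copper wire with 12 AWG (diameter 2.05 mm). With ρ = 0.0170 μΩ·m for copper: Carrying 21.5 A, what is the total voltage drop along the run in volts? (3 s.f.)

4.49 V

ρ = 0.0170 μΩ·m = 1.70×10^-8 Ω·m
Section 1: A_strand = π(4.6550e-04)² = 6.808e-07 m²; R₁ = ρL/(N·A_s) = (1.70×10^-8)(21.1)/(37×6.808e-07) = 0.01424 Ω
Section 2: A = π(2.05/2 mm)² = π(1.0250e-03 m)² = 3.301e-06 m²
R₂ = (1.70×10^-8)(37.8)/(3.301e-06) = 0.1947 Ω
R = R₁ + R₂ = 0.2089 Ω
V = IR = 21.5 × 0.2089 = 4.49 V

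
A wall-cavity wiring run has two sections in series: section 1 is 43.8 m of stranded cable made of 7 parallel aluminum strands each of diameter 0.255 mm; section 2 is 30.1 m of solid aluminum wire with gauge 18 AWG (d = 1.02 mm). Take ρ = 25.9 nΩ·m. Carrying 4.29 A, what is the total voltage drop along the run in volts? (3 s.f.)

17.7 V

ρ = 25.9 nΩ·m = 2.59×10^-8 Ω·m
Section 1: A_strand = π(1.2750e-04)² = 5.107e-08 m²; R₁ = ρL/(N·A_s) = (2.59×10^-8)(43.8)/(7×5.107e-08) = 3.173 Ω
Section 2: A = π(1.02/2 mm)² = π(5.1000e-04 m)² = 8.171e-07 m²
R₂ = (2.59×10^-8)(30.1)/(8.171e-07) = 0.9541 Ω
R = R₁ + R₂ = 4.127 Ω
V = IR = 4.29 × 4.127 = 17.7 V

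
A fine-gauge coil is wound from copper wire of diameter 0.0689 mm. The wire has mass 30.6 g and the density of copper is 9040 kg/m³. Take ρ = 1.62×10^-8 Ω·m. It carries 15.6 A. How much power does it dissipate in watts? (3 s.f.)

A = π(d/2)² = π(3.4450e-05 m)² = 3.7285e-09 m²
L = m/(density·A) = 0.0306/(9040×3.7285e-09) = 907.9 m
R = ρL/A = (1.62×10^-8)(907.9)/(3.7285e-09) = 3945 Ω
P = I²R = (15.6)² × 3945 = 9.60×10^5 W

9.60×10^5 W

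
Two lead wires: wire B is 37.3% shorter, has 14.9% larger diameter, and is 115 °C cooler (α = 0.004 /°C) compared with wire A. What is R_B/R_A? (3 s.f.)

R ∝ ρL/d² with ρ ∝ (1+αΔT), so R_B/R_A = (1 − 37.3/100) × (1 + 14.9/100)⁻² × (1 − 0.004×115)
= 0.627 × 0.7575 × 0.54 = 0.256

0.256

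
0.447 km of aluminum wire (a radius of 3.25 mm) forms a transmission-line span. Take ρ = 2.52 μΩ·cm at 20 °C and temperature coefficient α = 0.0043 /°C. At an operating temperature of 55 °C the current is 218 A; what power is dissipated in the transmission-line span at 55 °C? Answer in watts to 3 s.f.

18600 W

ρ = 2.52 μΩ·cm = 2.52×10^-8 Ω·m
A = πr² = π(3.2500e-03 m)² = 3.318e-05 m²
R₍20₎ = ρL/A = (2.52×10^-8)(447)/(3.318e-05) = 0.3395 Ω
R₍55₎ = R₍20₎(1 + αΔT) = 0.3395 × (1 + 0.0043×35) = 0.3906 Ω
P = I²R = (218)² × 0.3906 = 18600 W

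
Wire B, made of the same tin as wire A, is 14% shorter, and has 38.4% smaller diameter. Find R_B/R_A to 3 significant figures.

2.27

R ∝ L/d², so R_B/R_A = (1 − 14/100) × (1 − 38.4/100)⁻²
= 0.86 × 2.635 = 2.27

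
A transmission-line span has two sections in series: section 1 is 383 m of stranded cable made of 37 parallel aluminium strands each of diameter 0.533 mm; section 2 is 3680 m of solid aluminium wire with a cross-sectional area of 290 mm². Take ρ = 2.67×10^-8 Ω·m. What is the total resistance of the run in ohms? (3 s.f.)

1.58 Ω

Section 1: A_strand = π(2.6650e-04)² = 2.231e-07 m²; R₁ = ρL/(N·A_s) = (2.67×10^-8)(383)/(37×2.231e-07) = 1.239 Ω
Section 2: A = 290 mm² = 2.900e-04 m²
R₂ = (2.67×10^-8)(3680)/(2.900e-04) = 0.3388 Ω
R = R₁ + R₂ = 1.58 Ω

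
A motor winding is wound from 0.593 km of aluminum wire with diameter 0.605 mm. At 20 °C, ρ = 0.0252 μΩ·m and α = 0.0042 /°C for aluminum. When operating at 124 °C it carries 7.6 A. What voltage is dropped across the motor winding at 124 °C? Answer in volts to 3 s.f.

568 V

ρ = 0.0252 μΩ·m = 2.52×10^-8 Ω·m
A = π(d/2)² = π(3.0250e-04 m)² = 2.875e-07 m²
R₍20₎ = ρL/A = (2.52×10^-8)(593)/(2.875e-07) = 51.98 Ω
R₍124₎ = R₍20₎(1 + αΔT) = 51.98 × (1 + 0.0042×104) = 74.69 Ω
V = IR = 7.6 × 74.69 = 568 V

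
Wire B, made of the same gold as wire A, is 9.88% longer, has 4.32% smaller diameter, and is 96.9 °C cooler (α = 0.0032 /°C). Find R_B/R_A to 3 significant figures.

0.828

R ∝ ρL/d² with ρ ∝ (1+αΔT), so R_B/R_A = (1 + 9.88/100) × (1 − 4.32/100)⁻² × (1 − 0.0032×96.9)
= 1.099 × 1.092 × 0.6899 = 0.828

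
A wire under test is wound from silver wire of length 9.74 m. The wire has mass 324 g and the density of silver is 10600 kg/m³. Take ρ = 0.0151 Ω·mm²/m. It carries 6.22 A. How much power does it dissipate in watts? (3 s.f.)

1.81 W

ρ = 0.0151 Ω·mm²/m = 1.51×10^-8 Ω·m
A = m/(density·L) = 0.324/(10600×9.74) = 3.1382e-06 m²
R = ρL/A = (1.51×10^-8)(9.74)/(3.1382e-06) = 0.04687 Ω
P = I²R = (6.22)² × 0.04687 = 1.81 W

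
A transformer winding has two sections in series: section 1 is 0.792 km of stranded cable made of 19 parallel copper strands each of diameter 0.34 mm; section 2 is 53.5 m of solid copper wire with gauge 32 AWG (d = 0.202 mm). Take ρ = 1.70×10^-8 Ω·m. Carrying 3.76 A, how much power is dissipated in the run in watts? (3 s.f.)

Section 1: A_strand = π(1.7000e-04)² = 9.079e-08 m²; R₁ = ρL/(N·A_s) = (1.70×10^-8)(792)/(19×9.079e-08) = 7.805 Ω
Section 2: A = π(0.202/2 mm)² = π(1.0100e-04 m)² = 3.205e-08 m²
R₂ = (1.70×10^-8)(53.5)/(3.205e-08) = 28.38 Ω
R = R₁ + R₂ = 36.18 Ω
P = I²R = (3.76)² × 36.18 = 512 W

512 W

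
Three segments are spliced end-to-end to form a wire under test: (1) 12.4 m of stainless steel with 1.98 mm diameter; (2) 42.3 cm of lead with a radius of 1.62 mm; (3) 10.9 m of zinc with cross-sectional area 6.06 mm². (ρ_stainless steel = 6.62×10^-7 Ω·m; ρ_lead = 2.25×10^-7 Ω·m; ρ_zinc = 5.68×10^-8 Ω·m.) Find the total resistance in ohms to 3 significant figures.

Seg 1: A = π(d/2)² = π(9.9000e-04 m)² = 3.079e-06 m²
R_1 = (6.62×10^-7)(12.4)/(3.079e-06) = 2.666 Ω
Seg 2: A = πr² = π(1.6200e-03 m)² = 8.245e-06 m²
R_2 = (2.25×10^-7)(0.423)/(8.245e-06) = 0.01154 Ω
Seg 3: A = 6.06 mm² = 6.060e-06 m²
R_3 = (5.68×10^-8)(10.9)/(6.060e-06) = 0.1022 Ω
R_total = R_1 + R_2 + R_3 = 2.78 Ω

2.78 Ω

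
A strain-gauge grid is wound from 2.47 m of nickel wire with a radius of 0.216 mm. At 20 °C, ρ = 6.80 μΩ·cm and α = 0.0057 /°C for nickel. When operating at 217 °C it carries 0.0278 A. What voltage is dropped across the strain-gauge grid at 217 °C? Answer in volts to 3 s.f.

ρ = 6.80 μΩ·cm = 6.80×10^-8 Ω·m
A = πr² = π(2.1600e-04 m)² = 1.466e-07 m²
R₍20₎ = ρL/A = (6.80×10^-8)(2.47)/(1.466e-07) = 1.146 Ω
R₍217₎ = R₍20₎(1 + αΔT) = 1.146 × (1 + 0.0057×197) = 2.433 Ω
V = IR = 0.0278 × 2.433 = 0.0676 V

0.0676 V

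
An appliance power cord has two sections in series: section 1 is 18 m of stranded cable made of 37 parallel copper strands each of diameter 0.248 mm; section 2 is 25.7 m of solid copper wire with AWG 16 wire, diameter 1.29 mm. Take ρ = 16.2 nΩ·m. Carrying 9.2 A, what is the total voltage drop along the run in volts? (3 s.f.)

ρ = 16.2 nΩ·m = 1.62×10^-8 Ω·m
Section 1: A_strand = π(1.2400e-04)² = 4.831e-08 m²; R₁ = ρL/(N·A_s) = (1.62×10^-8)(18)/(37×4.831e-08) = 0.1632 Ω
Section 2: A = π(1.29/2 mm)² = π(6.4500e-04 m)² = 1.307e-06 m²
R₂ = (1.62×10^-8)(25.7)/(1.307e-06) = 0.3186 Ω
R = R₁ + R₂ = 0.4817 Ω
V = IR = 9.2 × 0.4817 = 4.43 V

4.43 V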